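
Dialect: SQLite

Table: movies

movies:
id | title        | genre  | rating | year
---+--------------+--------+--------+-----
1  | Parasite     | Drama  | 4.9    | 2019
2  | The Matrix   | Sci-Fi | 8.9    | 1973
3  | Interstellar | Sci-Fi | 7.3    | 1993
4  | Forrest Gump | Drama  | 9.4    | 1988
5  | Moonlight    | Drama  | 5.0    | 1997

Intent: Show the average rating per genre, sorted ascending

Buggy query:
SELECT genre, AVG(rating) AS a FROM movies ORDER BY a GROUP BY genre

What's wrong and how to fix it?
Bug: ORDER BY appears before GROUP BY; SQL clause order requires GROUP BY first

Fix: Reorder: SELECT … FROM … GROUP BY … ORDER BY …

Corrected query:
SELECT genre, AVG(rating) AS a FROM movies GROUP BY genre ORDER BY a

Result:
genre  | a       
-------+---------
Drama  | 6.433333
Sci-Fi | 8.1     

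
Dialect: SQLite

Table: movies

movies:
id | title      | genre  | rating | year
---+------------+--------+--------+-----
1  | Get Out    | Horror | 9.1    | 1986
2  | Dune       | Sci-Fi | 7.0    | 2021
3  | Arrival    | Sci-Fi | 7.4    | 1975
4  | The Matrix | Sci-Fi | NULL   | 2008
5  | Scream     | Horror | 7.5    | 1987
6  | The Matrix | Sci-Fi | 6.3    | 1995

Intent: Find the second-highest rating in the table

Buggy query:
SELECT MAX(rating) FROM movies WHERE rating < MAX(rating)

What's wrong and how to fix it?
Bug: The inner MAX is an aggregate inside WHERE, which is not allowed

Fix: Put the inner MAX in a scalar subquery

Corrected query:
SELECT MAX(rating) FROM movies WHERE rating < (SELECT MAX(rating) FROM movies)

Result:
MAX(rating)
-----------
7.5        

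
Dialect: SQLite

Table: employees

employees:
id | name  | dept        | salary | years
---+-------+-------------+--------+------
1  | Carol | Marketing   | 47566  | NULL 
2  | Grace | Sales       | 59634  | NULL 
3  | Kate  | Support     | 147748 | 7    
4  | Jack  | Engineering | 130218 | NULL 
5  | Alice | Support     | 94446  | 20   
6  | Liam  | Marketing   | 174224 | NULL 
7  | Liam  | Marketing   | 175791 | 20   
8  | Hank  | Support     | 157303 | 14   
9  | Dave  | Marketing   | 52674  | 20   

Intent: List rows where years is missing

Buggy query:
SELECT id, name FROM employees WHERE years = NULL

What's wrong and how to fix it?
Bug: '= NULL' is always unknown in SQL three-valued logic, so no rows match

Fix: Replace '= NULL' with 'IS NULL'

Corrected query:
SELECT id, name FROM employees WHERE years IS NULL

Result:
id | name 
---+------
1  | Carol
2  | Grace
4  | Jack 
6  | Liam 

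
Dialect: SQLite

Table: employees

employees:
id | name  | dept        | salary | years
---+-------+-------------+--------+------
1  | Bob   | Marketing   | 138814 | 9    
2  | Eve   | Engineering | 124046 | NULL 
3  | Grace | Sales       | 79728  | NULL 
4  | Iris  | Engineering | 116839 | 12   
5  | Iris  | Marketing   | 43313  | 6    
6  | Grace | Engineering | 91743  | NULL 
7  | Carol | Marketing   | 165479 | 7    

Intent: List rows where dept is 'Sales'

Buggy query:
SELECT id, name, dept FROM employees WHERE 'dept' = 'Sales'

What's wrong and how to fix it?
Bug: 'dept' in single quotes is a string literal, not the column; the comparison is literal-vs-literal and never true

Fix: Reference the column as dept without single quotes

Corrected query:
SELECT id, name, dept FROM employees WHERE dept = 'Sales'

Result:
id | name  | dept 
---+-------+------
3  | Grace | Sales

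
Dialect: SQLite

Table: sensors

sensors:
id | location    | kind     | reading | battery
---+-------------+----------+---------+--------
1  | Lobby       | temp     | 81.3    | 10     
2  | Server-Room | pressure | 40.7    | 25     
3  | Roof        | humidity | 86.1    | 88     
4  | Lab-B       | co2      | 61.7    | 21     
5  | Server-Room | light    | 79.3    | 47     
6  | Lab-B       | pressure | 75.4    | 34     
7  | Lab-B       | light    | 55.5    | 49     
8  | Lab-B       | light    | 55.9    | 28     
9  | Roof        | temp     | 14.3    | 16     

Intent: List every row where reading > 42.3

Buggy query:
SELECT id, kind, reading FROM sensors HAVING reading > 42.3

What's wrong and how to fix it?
Bug: This is a non-aggregate query (no GROUP BY, no aggregates), so in SQLite the HAVING clause is invalid here; a row-level condition belongs in WHERE

Fix: Use WHERE for row-level filtering

Corrected query:
SELECT id, kind, reading FROM sensors WHERE reading > 42.3

Result:
id | kind     | reading
---+----------+--------
1  | temp     | 81.3   
3  | humidity | 86.1   
4  | co2      | 61.7   
5  | light    | 79.3   
6  | pressure | 75.4   
7  | light    | 55.5   
8  | light    | 55.9   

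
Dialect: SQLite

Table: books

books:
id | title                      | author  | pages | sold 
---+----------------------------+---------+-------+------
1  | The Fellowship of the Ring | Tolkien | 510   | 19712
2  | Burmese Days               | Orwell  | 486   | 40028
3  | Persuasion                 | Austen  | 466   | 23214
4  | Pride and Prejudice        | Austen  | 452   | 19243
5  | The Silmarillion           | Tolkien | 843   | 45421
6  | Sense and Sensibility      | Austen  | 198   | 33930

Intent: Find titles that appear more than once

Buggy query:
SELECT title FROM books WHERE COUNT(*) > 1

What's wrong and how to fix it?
Bug: WHERE can't reference COUNT(*); aggregates are computed after WHERE

Fix: GROUP BY title, then filter groups with HAVING COUNT(*) > 1

Corrected query:
SELECT title FROM books GROUP BY title HAVING COUNT(*) > 1

Result:
(no rows)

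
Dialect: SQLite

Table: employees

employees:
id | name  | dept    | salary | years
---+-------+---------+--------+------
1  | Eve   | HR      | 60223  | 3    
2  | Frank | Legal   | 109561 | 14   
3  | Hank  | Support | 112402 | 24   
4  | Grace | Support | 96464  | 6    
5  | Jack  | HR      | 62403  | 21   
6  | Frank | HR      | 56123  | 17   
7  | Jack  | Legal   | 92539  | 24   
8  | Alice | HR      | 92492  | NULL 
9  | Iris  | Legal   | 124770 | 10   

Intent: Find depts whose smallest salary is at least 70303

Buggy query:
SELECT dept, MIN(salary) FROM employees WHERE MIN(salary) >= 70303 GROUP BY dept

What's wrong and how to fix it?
Bug: Aggregates like MIN are computed per group after WHERE runs

Fix: Replace WHERE with HAVING after the GROUP BY

Corrected query:
SELECT dept, MIN(salary) FROM employees GROUP BY dept HAVING MIN(salary) >= 70303

Result:
dept    | MIN(salary)
--------+------------
Legal   | 92539      
Support | 96464      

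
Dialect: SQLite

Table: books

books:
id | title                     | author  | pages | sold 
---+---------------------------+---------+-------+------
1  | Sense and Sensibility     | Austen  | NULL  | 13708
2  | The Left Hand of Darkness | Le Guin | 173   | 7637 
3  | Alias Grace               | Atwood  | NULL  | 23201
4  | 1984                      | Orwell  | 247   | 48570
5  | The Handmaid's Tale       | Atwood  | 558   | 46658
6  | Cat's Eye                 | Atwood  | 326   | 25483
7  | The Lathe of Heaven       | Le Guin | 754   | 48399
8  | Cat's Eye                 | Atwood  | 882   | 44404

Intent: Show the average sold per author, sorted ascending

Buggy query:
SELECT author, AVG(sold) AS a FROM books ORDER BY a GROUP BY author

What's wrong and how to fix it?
Bug: GROUP BY must precede ORDER BY

Fix: Move ORDER BY to the end, after GROUP BY

Corrected query:
SELECT author, AVG(sold) AS a FROM books GROUP BY author ORDER BY a

Result:
author  | a      
--------+--------
Austen  | 13708  
Le Guin | 28018  
Atwood  | 34936.5
Orwell  | 48570  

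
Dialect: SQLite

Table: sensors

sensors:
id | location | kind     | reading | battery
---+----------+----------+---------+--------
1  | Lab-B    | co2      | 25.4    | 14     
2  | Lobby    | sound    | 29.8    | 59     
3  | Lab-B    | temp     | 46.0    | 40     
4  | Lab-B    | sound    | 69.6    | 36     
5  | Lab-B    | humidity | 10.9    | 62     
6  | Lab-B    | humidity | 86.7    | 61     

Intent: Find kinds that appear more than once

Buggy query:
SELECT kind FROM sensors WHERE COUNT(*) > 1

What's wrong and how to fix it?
Bug: COUNT(*) is an aggregate and cannot be used in WHERE

Fix: GROUP BY kind, then filter groups with HAVING COUNT(*) > 1

Corrected query:
SELECT kind FROM sensors GROUP BY kind HAVING COUNT(*) > 1

Result:
kind    
--------
humidity
sound   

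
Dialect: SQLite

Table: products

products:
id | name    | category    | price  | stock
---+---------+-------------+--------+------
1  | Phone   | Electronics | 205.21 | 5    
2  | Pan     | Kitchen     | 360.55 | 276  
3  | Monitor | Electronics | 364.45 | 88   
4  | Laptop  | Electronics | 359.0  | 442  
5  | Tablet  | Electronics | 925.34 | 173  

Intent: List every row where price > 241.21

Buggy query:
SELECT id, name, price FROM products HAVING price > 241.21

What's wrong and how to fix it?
Bug: HAVING filters the output of aggregation, but this query has no GROUP BY and no aggregate functions, so SQLite rejects it (HAVING clause on a non-aggregate query); the condition here is per row

Fix: Replace HAVING with WHERE since the condition applies to individual rows

Corrected query:
SELECT id, name, price FROM products WHERE price > 241.21

Result:
id | name    | price 
---+---------+-------
2  | Pan     | 360.55
3  | Monitor | 364.45
4  | Laptop  | 359   
5  | Tablet  | 925.34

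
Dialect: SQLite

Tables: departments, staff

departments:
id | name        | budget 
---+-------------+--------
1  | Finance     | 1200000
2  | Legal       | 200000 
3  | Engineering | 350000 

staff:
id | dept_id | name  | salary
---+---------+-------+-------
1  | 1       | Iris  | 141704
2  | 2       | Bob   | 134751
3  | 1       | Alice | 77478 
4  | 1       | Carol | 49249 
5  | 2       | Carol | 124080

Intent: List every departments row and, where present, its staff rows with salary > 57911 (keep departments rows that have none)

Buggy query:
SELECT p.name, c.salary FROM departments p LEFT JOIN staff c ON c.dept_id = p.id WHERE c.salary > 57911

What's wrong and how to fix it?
Bug: Filtering c.salary in WHERE discards the NULL rows produced by LEFT JOIN, turning it into an inner join

Fix: Put 'c.salary > 57911' in the JOIN's ON clause instead of WHERE

Corrected query:
SELECT p.name, c.salary FROM departments p LEFT JOIN staff c ON c.dept_id = p.id AND c.salary > 57911

Result:
name        | salary
------------+-------
Finance     | 77478 
Finance     | 141704
Legal       | 124080
Legal       | 134751
Engineering | NULL  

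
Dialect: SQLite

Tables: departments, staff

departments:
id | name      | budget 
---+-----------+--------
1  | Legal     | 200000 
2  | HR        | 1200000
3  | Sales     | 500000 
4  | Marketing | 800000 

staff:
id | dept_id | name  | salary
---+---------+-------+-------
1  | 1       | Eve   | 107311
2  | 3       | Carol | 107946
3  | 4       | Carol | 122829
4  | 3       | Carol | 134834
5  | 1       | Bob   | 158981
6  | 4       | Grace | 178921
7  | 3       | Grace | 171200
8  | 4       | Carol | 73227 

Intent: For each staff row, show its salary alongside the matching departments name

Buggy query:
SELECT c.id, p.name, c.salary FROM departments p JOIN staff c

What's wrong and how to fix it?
Bug: Missing join condition: each staff row is matched to all departments rows instead of just its own

Fix: Specify the join condition linking the foreign key to the parent id

Corrected query:
SELECT c.id, p.name, c.salary FROM departments p JOIN staff c ON c.dept_id = p.id

Result:
id | name      | salary
---+-----------+-------
1  | Legal     | 107311
2  | Sales     | 107946
3  | Marketing | 122829
4  | Sales     | 134834
5  | Legal     | 158981
6  | Marketing | 178921
7  | Sales     | 171200
8  | Marketing | 73227 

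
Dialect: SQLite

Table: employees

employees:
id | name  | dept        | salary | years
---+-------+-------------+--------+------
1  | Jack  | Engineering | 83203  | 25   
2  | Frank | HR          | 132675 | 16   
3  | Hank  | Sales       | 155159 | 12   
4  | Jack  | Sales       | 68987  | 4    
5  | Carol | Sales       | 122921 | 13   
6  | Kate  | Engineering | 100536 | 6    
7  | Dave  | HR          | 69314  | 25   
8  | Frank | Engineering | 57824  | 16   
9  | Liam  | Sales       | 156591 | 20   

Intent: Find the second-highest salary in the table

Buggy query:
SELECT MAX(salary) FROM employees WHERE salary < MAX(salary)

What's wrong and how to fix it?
Bug: The inner MAX is an aggregate inside WHERE, which is not allowed

Fix: Compute the overall MAX in a subquery, then take MAX of rows below it

Corrected query:
SELECT MAX(salary) FROM employees WHERE salary < (SELECT MAX(salary) FROM employees)

Result:
MAX(salary)
-----------
155159     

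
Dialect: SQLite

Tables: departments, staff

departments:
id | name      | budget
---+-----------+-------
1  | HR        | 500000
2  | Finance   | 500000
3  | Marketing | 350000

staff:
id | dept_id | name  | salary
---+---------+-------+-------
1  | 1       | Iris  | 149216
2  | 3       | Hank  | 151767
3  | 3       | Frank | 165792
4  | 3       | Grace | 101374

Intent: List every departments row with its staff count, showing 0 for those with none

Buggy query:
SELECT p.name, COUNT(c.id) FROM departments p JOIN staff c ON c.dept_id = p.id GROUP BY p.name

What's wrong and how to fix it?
Bug: INNER JOIN drops departments rows that have no matching staff rows

Fix: Switch to LEFT JOIN to retain unmatched parent rows

Corrected query:
SELECT p.name, COUNT(c.id) FROM departments p LEFT JOIN staff c ON c.dept_id = p.id GROUP BY p.name

Result:
name      | COUNT(c.id)
----------+------------
Finance   | 0          
HR        | 1          
Marketing | 3          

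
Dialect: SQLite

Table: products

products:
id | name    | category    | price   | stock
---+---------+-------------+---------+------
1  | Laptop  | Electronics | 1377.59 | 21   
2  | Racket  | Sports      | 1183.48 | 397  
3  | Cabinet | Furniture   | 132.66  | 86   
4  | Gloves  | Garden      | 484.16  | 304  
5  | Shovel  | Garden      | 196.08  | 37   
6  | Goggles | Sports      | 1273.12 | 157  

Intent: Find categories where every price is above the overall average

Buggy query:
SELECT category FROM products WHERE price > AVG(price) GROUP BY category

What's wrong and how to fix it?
Bug: WHERE evaluates per row before aggregation, so AVG() is unavailable

Fix: Use a subquery for AVG and a HAVING MIN(...) filter so the condition holds for every row in the group

Corrected query:
SELECT category FROM products GROUP BY category HAVING MIN(price) > (SELECT AVG(price) FROM products)

Result:
category   
-----------
Electronics
Sports     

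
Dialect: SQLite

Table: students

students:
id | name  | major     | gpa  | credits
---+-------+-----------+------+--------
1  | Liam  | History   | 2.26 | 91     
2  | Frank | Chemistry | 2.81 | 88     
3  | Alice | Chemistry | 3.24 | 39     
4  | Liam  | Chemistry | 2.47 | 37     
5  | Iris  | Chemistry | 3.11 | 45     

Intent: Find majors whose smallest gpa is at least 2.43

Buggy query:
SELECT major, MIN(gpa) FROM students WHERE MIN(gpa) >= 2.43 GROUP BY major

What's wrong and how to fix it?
Bug: MIN() in WHERE is a misuse of aggregate

Fix: Replace WHERE with HAVING after the GROUP BY

Corrected query:
SELECT major, MIN(gpa) FROM students GROUP BY major HAVING MIN(gpa) >= 2.43

Result:
major     | MIN(gpa)
----------+---------
Chemistry | 2.47    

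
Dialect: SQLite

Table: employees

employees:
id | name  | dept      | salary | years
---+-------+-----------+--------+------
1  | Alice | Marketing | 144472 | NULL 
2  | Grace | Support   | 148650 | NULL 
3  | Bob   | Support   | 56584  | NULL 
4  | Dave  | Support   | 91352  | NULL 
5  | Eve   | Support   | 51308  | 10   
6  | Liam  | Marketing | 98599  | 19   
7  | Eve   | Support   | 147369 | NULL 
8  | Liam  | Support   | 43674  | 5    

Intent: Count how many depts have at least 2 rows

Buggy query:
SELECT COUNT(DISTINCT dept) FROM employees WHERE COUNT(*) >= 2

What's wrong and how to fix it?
Bug: WHERE filters individual rows, not groups, so a group-level COUNT is invalid there

Fix: Group first with HAVING COUNT(*) >= 2, then COUNT the resulting groups

Corrected query:
SELECT COUNT(*) FROM (SELECT dept FROM employees GROUP BY dept HAVING COUNT(*) >= 2)

Result:
COUNT(*)
--------
2       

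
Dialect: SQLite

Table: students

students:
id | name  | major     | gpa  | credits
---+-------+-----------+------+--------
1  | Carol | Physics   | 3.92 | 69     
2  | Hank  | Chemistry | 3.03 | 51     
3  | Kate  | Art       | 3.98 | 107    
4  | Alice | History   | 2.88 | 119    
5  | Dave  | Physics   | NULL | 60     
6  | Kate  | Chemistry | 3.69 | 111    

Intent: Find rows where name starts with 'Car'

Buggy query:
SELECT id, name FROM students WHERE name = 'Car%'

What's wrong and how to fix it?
Bug: '=' compares the literal string including the % character; pattern matching needs LIKE

Fix: Replace '=' with LIKE so 'Car%' is treated as a pattern

Corrected query:
SELECT id, name FROM students WHERE name LIKE 'Car%'

Result:
id | name 
---+------
1  | Carol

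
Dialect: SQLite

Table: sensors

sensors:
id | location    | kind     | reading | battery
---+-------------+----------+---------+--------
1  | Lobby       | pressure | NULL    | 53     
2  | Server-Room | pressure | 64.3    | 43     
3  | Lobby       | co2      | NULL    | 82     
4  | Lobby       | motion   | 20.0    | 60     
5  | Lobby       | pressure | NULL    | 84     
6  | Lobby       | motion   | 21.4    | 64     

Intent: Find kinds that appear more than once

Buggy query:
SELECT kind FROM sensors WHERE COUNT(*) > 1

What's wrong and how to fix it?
Bug: WHERE can't reference COUNT(*); aggregates are computed after WHERE

Fix: Group first, then use HAVING for the count condition

Corrected query:
SELECT kind FROM sensors GROUP BY kind HAVING COUNT(*) > 1

Result:
kind    
--------
motion  
pressure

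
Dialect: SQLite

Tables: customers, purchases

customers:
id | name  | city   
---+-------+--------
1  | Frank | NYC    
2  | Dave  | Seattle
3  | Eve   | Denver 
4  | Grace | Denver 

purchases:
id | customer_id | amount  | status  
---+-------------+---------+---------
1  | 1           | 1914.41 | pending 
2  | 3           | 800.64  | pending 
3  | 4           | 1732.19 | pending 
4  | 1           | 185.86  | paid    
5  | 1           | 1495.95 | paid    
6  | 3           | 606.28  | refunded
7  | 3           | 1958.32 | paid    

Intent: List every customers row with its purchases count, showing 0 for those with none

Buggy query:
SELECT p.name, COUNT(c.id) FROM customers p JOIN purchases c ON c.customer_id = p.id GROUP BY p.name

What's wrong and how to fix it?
Bug: INNER JOIN drops customers rows that have no matching purchases rows

Fix: Use LEFT JOIN so parents without children still appear (COUNT(c.id) gives 0)

Corrected query:
SELECT p.name, COUNT(c.id) FROM customers p LEFT JOIN purchases c ON c.customer_id = p.id GROUP BY p.name

Result:
name  | COUNT(c.id)
------+------------
Dave  | 0          
Eve   | 3          
Frank | 3          
Grace | 1          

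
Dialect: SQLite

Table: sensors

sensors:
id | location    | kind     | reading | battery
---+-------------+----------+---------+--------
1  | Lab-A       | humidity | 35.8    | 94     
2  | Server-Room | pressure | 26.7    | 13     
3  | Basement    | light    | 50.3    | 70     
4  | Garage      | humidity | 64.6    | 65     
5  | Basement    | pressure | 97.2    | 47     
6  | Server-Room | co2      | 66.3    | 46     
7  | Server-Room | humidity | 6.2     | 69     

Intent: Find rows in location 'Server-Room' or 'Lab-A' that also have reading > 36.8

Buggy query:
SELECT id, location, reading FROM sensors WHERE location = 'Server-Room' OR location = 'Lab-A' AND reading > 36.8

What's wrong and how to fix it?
Bug: AND binds tighter than OR, so this parses as location = 'Server-Room' OR (location = 'Lab-A' AND reading > 36.8)

Fix: Group the OR with parentheses (or use IN), then AND the threshold

Corrected query:
SELECT id, location, reading FROM sensors WHERE (location = 'Server-Room' OR location = 'Lab-A') AND reading > 36.8

Result:
id | location    | reading
---+-------------+--------
6  | Server-Room | 66.3   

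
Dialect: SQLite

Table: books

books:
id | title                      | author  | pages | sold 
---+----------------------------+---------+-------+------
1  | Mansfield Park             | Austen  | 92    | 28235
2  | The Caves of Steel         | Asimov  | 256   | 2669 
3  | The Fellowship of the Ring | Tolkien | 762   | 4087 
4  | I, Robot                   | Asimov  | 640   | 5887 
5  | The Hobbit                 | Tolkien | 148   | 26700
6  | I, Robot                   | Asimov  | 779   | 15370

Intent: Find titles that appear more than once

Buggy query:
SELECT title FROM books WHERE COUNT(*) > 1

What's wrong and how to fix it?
Bug: WHERE can't reference COUNT(*); aggregates are computed after WHERE

Fix: Group first, then use HAVING for the count condition

Corrected query:
SELECT title FROM books GROUP BY title HAVING COUNT(*) > 1

Result:
title   
--------
I, Robot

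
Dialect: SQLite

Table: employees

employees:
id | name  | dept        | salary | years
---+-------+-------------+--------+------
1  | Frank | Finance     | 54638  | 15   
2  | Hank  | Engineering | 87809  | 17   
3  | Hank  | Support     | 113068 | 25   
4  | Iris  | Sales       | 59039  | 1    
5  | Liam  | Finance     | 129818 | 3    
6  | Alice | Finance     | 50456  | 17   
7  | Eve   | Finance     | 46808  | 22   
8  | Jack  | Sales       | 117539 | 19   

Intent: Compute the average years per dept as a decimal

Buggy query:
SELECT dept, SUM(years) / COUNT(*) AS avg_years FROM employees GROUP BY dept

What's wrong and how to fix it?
Bug: SUM(years) and COUNT(*) are both integers; the division truncates the fractional part

Fix: Cast one side to REAL so the division keeps the fractional part

Corrected query:
SELECT dept, SUM(years) * 1.0 / COUNT(*) AS avg_years FROM employees GROUP BY dept

Result:
dept        | avg_years
------------+----------
Engineering | 17       
Finance     | 14.25    
Sales       | 10       
Support     | 25       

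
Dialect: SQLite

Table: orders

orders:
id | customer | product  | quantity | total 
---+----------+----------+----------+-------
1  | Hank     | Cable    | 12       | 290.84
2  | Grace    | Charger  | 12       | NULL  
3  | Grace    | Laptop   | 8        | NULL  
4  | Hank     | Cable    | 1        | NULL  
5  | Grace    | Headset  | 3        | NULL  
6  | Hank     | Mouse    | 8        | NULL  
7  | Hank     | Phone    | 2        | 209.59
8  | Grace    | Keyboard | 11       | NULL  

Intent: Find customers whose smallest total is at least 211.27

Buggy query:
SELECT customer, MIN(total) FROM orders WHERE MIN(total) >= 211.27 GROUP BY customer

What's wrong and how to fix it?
Bug: MIN() in WHERE is a misuse of aggregate

Fix: Replace WHERE with HAVING after the GROUP BY

Corrected query:
SELECT customer, MIN(total) FROM orders GROUP BY customer HAVING MIN(total) >= 211.27

Result:
(no rows)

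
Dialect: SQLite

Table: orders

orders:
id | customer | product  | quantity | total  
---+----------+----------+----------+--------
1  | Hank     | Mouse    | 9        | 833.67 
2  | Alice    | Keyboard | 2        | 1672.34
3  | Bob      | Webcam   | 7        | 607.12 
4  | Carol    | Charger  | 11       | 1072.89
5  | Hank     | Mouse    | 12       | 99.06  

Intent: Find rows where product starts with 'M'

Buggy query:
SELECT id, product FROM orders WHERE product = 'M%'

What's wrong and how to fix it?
Bug: '=' compares the literal string including the % character; pattern matching needs LIKE

Fix: Replace '=' with LIKE so 'M%' is treated as a pattern

Corrected query:
SELECT id, product FROM orders WHERE product LIKE 'M%'

Result:
id | product
---+--------
1  | Mouse  
5  | Mouse  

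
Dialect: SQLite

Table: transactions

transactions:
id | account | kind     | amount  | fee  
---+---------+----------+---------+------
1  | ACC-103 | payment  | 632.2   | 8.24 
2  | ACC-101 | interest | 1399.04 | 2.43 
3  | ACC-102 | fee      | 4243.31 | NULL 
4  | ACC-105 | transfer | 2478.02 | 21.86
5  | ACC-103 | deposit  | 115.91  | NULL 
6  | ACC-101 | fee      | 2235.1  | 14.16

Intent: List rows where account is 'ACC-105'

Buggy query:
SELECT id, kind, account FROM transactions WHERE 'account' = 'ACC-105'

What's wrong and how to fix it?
Bug: 'account' in single quotes is a string literal, not the column; the comparison is literal-vs-literal and never true

Fix: Reference the column as account without single quotes

Corrected query:
SELECT id, kind, account FROM transactions WHERE account = 'ACC-105'

Result:
id | kind     | account
---+----------+--------
4  | transfer | ACC-105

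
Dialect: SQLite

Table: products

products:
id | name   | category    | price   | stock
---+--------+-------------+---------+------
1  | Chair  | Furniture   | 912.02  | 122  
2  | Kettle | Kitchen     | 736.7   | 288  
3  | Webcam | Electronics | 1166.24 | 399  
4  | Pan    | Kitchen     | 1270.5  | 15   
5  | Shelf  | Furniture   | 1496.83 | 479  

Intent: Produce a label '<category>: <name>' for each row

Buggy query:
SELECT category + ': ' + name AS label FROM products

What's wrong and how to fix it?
Bug: '+' is numeric addition; on text columns SQLite converts them to 0 instead of concatenating

Fix: Use the || operator for string concatenation

Corrected query:
SELECT category || ': ' || name AS label FROM products

Result:
label              
-------------------
Furniture: Chair   
Kitchen: Kettle    
Electronics: Webcam
Kitchen: Pan       
Furniture: Shelf   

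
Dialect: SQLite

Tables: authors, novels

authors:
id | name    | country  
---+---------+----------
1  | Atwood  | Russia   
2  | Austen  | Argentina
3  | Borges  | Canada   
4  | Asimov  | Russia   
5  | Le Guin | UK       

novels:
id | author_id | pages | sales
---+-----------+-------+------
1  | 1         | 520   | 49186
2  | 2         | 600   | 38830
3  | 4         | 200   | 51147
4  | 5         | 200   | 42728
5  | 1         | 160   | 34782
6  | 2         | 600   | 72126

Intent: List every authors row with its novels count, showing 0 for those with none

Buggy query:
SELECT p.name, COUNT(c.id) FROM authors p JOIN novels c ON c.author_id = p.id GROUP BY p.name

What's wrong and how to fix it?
Bug: INNER JOIN drops authors rows that have no matching novels rows

Fix: Use LEFT JOIN so parents without children still appear (COUNT(c.id) gives 0)

Corrected query:
SELECT p.name, COUNT(c.id) FROM authors p LEFT JOIN novels c ON c.author_id = p.id GROUP BY p.name

Result:
name    | COUNT(c.id)
--------+------------
Asimov  | 1          
Atwood  | 2          
Austen  | 2          
Borges  | 0          
Le Guin | 1          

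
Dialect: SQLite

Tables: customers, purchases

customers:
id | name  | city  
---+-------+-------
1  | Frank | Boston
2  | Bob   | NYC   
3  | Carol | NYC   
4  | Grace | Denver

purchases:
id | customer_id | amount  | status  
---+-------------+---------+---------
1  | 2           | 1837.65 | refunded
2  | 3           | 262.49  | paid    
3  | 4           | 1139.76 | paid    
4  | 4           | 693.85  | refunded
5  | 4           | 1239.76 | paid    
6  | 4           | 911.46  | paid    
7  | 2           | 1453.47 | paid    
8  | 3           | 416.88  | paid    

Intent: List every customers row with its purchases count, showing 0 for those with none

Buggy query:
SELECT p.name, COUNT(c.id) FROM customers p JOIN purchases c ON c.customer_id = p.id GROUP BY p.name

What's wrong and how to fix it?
Bug: INNER JOIN drops customers rows that have no matching purchases rows

Fix: Use LEFT JOIN so parents without children still appear (COUNT(c.id) gives 0)

Corrected query:
SELECT p.name, COUNT(c.id) FROM customers p LEFT JOIN purchases c ON c.customer_id = p.id GROUP BY p.name

Result:
name  | COUNT(c.id)
------+------------
Bob   | 2          
Carol | 2          
Frank | 0          
Grace | 4          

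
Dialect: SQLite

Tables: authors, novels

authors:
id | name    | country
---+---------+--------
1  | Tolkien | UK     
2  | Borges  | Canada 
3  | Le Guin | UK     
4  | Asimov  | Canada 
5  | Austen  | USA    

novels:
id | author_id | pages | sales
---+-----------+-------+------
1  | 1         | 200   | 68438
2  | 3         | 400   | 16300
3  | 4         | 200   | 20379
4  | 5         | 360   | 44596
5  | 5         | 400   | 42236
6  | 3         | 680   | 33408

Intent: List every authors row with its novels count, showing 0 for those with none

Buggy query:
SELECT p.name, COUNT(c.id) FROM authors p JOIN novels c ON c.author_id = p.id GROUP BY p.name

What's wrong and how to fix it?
Bug: INNER JOIN drops authors rows that have no matching novels rows

Fix: Use LEFT JOIN so parents without children still appear (COUNT(c.id) gives 0)

Corrected query:
SELECT p.name, COUNT(c.id) FROM authors p LEFT JOIN novels c ON c.author_id = p.id GROUP BY p.name

Result:
name    | COUNT(c.id)
--------+------------
Asimov  | 1          
Austen  | 2          
Borges  | 0          
Le Guin | 2          
Tolkien | 1          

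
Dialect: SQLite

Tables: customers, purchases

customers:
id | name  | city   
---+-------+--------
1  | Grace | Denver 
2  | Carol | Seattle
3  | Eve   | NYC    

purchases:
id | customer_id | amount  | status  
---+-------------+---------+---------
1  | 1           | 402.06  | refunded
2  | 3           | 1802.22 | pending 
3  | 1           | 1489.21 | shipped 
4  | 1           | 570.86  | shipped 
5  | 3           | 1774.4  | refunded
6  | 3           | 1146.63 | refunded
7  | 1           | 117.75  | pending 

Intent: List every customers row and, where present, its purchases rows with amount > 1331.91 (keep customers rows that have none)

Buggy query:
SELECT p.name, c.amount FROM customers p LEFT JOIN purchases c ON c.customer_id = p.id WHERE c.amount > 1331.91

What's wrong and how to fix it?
Bug: A WHERE condition on the right-hand table after LEFT JOIN drops unmatched parents

Fix: Move the right-table condition into the ON clause so unmatched parents are kept

Corrected query:
SELECT p.name, c.amount FROM customers p LEFT JOIN purchases c ON c.customer_id = p.id AND c.amount > 1331.91

Result:
name  | amount 
------+--------
Grace | 1489.21
Carol | NULL   
Eve   | 1774.4 
Eve   | 1802.22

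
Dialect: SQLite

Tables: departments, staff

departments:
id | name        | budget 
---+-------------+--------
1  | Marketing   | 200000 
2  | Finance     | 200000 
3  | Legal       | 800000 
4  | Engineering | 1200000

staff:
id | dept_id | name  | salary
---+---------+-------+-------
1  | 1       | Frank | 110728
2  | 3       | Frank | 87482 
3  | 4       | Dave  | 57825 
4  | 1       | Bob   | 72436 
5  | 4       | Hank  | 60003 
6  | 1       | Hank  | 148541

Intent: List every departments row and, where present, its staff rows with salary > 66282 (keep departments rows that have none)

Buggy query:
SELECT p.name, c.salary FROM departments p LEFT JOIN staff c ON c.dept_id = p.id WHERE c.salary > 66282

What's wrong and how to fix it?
Bug: Filtering c.salary in WHERE discards the NULL rows produced by LEFT JOIN, turning it into an inner join

Fix: Put 'c.salary > 66282' in the JOIN's ON clause instead of WHERE

Corrected query:
SELECT p.name, c.salary FROM departments p LEFT JOIN staff c ON c.dept_id = p.id AND c.salary > 66282

Result:
name        | salary
------------+-------
Marketing   | 72436 
Marketing   | 110728
Marketing   | 148541
Finance     | NULL  
Legal       | 87482 
Engineering | NULL  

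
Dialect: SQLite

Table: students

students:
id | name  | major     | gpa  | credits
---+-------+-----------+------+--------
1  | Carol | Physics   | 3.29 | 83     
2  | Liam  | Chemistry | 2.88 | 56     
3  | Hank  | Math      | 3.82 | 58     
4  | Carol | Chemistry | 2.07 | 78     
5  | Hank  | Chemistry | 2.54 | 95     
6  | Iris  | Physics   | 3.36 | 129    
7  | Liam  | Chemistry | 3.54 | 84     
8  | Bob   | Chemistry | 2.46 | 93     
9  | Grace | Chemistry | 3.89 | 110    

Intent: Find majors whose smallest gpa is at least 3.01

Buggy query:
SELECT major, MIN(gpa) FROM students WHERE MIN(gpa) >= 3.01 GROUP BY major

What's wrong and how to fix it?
Bug: MIN() in WHERE is a misuse of aggregate

Fix: Replace WHERE with HAVING after the GROUP BY

Corrected query:
SELECT major, MIN(gpa) FROM students GROUP BY major HAVING MIN(gpa) >= 3.01

Result:
major   | MIN(gpa)
--------+---------
Math    | 3.82    
Physics | 3.29    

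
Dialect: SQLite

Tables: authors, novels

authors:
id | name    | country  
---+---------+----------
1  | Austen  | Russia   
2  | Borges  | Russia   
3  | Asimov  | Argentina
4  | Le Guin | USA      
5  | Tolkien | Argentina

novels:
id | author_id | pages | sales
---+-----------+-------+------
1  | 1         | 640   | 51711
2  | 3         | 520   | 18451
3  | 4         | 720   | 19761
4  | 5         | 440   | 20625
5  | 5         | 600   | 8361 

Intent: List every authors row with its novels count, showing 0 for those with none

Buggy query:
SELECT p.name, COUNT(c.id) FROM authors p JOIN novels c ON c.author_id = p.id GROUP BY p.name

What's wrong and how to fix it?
Bug: INNER JOIN drops authors rows that have no matching novels rows

Fix: Switch to LEFT JOIN to retain unmatched parent rows

Corrected query:
SELECT p.name, COUNT(c.id) FROM authors p LEFT JOIN novels c ON c.author_id = p.id GROUP BY p.name

Result:
name    | COUNT(c.id)
--------+------------
Asimov  | 1          
Austen  | 1          
Borges  | 0          
Le Guin | 1          
Tolkien | 2          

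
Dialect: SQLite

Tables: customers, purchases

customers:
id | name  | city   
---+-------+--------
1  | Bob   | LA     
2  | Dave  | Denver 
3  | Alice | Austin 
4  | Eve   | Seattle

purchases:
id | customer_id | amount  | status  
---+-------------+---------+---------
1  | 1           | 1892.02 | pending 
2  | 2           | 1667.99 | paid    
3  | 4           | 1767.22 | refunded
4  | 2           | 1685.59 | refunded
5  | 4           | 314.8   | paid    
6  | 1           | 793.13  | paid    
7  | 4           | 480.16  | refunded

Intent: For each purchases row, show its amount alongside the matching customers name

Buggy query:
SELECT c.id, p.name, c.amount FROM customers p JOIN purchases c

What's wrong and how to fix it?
Bug: Missing join condition: each purchases row is matched to all customers rows instead of just its own

Fix: Specify the join condition linking the foreign key to the parent id

Corrected query:
SELECT c.id, p.name, c.amount FROM customers p JOIN purchases c ON c.customer_id = p.id

Result:
id | name | amount 
---+------+--------
1  | Bob  | 1892.02
2  | Dave | 1667.99
3  | Eve  | 1767.22
4  | Dave | 1685.59
5  | Eve  | 314.8  
6  | Bob  | 793.13 
7  | Eve  | 480.16 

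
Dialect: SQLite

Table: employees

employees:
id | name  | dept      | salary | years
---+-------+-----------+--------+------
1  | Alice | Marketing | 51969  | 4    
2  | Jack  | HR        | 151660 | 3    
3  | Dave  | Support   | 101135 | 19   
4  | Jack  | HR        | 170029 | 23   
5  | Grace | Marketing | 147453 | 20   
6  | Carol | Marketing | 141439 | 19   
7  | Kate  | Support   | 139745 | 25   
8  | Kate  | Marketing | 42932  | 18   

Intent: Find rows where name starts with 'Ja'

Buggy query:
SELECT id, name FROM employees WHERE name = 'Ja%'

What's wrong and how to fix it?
Bug: Wildcards only work with LIKE; '=' treats '%' as a literal character

Fix: Replace '=' with LIKE so 'Ja%' is treated as a pattern

Corrected query:
SELECT id, name FROM employees WHERE name LIKE 'Ja%'

Result:
id | name
---+-----
2  | Jack
4  | Jack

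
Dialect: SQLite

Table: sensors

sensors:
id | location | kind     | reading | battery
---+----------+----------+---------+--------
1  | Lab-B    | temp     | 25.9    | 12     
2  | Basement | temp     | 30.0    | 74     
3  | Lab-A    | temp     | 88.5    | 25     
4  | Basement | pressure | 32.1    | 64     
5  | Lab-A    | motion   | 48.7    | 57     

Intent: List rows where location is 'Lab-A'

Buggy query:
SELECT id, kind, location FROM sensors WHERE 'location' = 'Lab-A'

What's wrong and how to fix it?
Bug: 'location' in single quotes is a string literal, not the column; the comparison is literal-vs-literal and never true

Fix: Reference the column as location without single quotes

Corrected query:
SELECT id, kind, location FROM sensors WHERE location = 'Lab-A'

Result:
id | kind   | location
---+--------+---------
3  | temp   | Lab-A   
5  | motion | Lab-A   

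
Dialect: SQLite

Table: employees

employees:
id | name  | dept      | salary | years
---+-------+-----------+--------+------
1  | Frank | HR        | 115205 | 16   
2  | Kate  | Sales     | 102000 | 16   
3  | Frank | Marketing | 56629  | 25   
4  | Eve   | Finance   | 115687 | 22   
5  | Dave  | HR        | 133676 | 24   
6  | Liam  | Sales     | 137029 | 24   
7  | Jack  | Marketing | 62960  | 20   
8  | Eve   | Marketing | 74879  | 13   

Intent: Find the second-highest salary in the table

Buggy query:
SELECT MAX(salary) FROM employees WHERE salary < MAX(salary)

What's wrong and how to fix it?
Bug: MAX(salary) on the right of the comparison is an aggregate-in-WHERE error

Fix: Put the inner MAX in a scalar subquery

Corrected query:
SELECT MAX(salary) FROM employees WHERE salary < (SELECT MAX(salary) FROM employees)

Result:
MAX(salary)
-----------
133676     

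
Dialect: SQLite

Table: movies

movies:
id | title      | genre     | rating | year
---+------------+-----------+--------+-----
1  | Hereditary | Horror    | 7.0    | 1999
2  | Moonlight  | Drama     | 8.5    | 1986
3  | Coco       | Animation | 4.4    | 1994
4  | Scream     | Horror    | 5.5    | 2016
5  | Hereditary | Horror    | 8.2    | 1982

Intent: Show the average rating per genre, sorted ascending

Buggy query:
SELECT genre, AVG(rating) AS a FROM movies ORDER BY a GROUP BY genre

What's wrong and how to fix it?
Bug: ORDER BY appears before GROUP BY; SQL clause order requires GROUP BY first

Fix: Move ORDER BY to the end, after GROUP BY

Corrected query:
SELECT genre, AVG(rating) AS a FROM movies GROUP BY genre ORDER BY a

Result:
genre     | a  
----------+----
Animation | 4.4
Horror    | 6.9
Drama     | 8.5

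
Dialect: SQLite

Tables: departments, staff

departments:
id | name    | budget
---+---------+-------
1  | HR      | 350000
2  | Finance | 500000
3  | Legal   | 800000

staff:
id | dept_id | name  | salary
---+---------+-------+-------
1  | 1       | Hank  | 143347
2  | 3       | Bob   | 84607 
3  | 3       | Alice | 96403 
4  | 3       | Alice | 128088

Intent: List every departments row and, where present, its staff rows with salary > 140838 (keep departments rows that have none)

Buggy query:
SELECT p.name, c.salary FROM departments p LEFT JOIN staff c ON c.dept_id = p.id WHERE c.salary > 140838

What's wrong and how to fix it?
Bug: A WHERE condition on the right-hand table after LEFT JOIN drops unmatched parents

Fix: Put 'c.salary > 140838' in the JOIN's ON clause instead of WHERE

Corrected query:
SELECT p.name, c.salary FROM departments p LEFT JOIN staff c ON c.dept_id = p.id AND c.salary > 140838

Result:
name    | salary
--------+-------
HR      | 143347
Finance | NULL  
Legal   | NULL  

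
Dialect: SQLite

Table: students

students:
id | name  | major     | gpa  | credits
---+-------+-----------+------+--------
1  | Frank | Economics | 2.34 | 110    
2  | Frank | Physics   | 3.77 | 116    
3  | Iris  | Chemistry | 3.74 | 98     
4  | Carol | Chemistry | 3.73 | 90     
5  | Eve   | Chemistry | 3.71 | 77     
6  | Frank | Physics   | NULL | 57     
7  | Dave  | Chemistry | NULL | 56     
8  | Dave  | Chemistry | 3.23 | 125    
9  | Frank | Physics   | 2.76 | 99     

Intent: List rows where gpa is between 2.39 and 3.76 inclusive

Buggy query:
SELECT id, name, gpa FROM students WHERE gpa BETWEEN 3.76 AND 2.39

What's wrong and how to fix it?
Bug: BETWEEN expects the lower bound first; with 3.76 AND 2.39 the range is empty

Fix: Write BETWEEN 2.39 AND 3.76

Corrected query:
SELECT id, name, gpa FROM students WHERE gpa BETWEEN 2.39 AND 3.76

Result:
id | name  | gpa 
---+-------+-----
3  | Iris  | 3.74
4  | Carol | 3.73
5  | Eve   | 3.71
8  | Dave  | 3.23
9  | Frank | 2.76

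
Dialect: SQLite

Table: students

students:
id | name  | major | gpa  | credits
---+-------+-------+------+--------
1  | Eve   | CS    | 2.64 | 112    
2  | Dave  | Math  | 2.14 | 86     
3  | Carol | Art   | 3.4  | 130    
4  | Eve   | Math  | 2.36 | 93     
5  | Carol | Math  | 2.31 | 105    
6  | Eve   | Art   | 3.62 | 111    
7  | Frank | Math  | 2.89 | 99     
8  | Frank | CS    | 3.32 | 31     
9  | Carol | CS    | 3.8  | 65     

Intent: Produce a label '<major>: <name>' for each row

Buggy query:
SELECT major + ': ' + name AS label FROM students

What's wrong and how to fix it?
Bug: SQLite uses || for string concatenation; + coerces text to numbers (yielding 0)

Fix: Use the || operator for string concatenation

Corrected query:
SELECT major || ': ' || name AS label FROM students

Result:
label      
-----------
CS: Eve    
Math: Dave 
Art: Carol 
Math: Eve  
Math: Carol
Art: Eve   
Math: Frank
CS: Frank  
CS: Carol  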